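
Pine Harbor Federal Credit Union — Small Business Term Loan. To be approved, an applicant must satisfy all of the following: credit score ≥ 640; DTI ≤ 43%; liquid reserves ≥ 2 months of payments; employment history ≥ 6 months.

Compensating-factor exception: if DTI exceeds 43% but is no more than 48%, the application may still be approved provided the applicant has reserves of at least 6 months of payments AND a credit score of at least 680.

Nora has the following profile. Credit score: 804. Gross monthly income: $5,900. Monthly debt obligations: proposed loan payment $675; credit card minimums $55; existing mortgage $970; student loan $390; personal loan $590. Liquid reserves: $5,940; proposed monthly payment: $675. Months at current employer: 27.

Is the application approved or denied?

Approved

Credit score 804 ≥ 640 (meets base)
Total debts = (675 + 55 + 970 + 390 + 590) = 2,680. DTI: 2,680 ÷ 5,900 = 45.4%, over the 43% base limit.
Reserves = 5,940/675 = 8.8 months ≥ 2
Employment 27 ≥ 6 months
DTI 45.4% is within the 43%–48% exception band; checking compensating factors.
Reserves 8.8 ≥ 6 months; credit score 804 ≥ 680.
Both compensating conditions met → exception applies.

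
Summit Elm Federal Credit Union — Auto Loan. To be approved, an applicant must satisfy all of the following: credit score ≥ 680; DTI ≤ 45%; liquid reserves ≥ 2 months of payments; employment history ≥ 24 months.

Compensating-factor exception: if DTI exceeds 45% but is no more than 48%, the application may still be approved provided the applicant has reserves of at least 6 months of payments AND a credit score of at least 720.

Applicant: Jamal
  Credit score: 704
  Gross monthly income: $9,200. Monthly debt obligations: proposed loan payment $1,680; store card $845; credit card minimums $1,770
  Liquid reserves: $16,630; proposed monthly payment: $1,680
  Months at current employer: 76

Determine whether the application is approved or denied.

Denied

Credit score 704 ≥ 680 (meets base)
Total debts = (1,680 + 845 + 1,770) = 4,295. DTI: 4,295 ÷ 9,200 = 46.7%, over the 45% base limit.
Reserves: 16,630 ÷ 1,680 = 9.9 months (meets 2-month minimum)
Employment 76 ≥ 24 months
DTI 46.7% is within the 45%–48% exception band; checking compensating factors.
Override check — reserves: 9.9 mo (ok); score: 704 (below 720).
Compensating-factor requirement not fully met.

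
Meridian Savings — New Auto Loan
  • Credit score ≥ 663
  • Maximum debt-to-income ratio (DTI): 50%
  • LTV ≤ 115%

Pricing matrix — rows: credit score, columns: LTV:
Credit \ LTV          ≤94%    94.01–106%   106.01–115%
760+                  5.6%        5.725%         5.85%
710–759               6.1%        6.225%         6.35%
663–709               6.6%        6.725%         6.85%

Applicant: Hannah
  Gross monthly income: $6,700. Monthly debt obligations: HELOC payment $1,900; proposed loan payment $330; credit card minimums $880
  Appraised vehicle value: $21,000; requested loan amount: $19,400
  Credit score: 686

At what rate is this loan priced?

Credit score 686 ≥ 663; Total monthly debts = (1,900 + 330 + 880) = 3,110. DTI = 3,110/6,700 = 46.4% ≤ 50%
LTV: 19,400 ÷ 21,000 = 92.4%, within 115% cap
Score 686 is in the 663–709 band; LTV 92.4% is in the ≤94% band → 6.6%.

6.6%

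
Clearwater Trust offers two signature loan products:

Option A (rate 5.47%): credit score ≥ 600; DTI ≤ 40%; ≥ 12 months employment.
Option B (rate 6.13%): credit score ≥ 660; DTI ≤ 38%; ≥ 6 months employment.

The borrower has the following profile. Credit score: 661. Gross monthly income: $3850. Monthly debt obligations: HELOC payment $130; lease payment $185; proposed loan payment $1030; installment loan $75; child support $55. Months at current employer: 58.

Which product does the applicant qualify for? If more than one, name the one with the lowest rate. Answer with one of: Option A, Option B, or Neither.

Option A

Total debts = (130 + 185 + 1,030 + 75 + 55) = 1,475; DTI = 1,475/3,850 = 38.3%.
Option A: score 661 ≥ 600; DTI 38.3% ≤ 40%; employment 58 ≥ 12 mo → qualifies.
Option B: score 661 ≥ 660; DTI 38.3% > 38%; employment 58 ≥ 6 mo → does not qualify.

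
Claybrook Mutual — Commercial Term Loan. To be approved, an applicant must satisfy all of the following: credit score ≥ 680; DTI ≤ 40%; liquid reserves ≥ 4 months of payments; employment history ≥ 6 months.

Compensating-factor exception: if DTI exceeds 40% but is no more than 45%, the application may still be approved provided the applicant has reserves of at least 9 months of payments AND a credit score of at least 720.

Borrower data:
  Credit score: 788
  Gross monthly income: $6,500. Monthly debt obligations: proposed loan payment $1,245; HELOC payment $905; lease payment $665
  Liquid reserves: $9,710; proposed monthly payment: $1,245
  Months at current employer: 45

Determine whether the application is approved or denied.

Denied

Credit score 788 ≥ 680 (meets base)
Total debts = (1,245 + 905 + 665) = 2,815. DTI = 2,815/6,500 = 43.3% > 40% — standard DTI limit exceeded.
Reserves = 9,710/1,245 = 7.8 months ≥ 4
Employment 45 ≥ 6 months
43.3% falls in the override range (40%–45%), so the compensating-factor test applies.
Reserves 7.8 < 9 months; credit score 788 ≥ 720.
Compensating-factor requirement not fully met.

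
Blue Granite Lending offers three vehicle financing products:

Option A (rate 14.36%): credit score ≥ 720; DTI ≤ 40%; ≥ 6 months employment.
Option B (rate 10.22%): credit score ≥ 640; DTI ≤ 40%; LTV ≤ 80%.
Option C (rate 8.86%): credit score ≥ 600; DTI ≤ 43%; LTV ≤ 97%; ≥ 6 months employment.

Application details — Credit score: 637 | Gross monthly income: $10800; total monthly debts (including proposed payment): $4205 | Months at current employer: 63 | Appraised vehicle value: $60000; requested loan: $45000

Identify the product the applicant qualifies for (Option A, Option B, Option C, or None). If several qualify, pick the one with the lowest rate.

Option C

DTI = 4,205/10,800 = 38.9%.
LTV = 45,000/60,000 = 75%.
Option A: score 637 < 720; DTI 38.9% ≤ 40%; employment 63 ≥ 6 mo → does not qualify.
Option B: score 637 < 640; DTI 38.9% ≤ 40%; LTV 75% ≤ 80% → does not qualify.
Option C: score 637 ≥ 600; DTI 38.9% ≤ 43%; LTV 75% ≤ 97%; employment 63 ≥ 6 mo → qualifies.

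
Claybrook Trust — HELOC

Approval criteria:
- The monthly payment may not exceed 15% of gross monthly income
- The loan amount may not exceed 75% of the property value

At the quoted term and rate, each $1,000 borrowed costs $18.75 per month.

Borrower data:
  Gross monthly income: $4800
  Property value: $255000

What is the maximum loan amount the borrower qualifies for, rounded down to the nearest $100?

$38,400

Payment cap: 15% × $4,800 = $720/month.
At $18.75 per $1,000, that supports 720/18.75 × 1,000 ≈ $38,400 → $38,400.
LTV cap: 75% × $255,000 = $191,250 → $191,200.
Binding constraint: payment-to-income.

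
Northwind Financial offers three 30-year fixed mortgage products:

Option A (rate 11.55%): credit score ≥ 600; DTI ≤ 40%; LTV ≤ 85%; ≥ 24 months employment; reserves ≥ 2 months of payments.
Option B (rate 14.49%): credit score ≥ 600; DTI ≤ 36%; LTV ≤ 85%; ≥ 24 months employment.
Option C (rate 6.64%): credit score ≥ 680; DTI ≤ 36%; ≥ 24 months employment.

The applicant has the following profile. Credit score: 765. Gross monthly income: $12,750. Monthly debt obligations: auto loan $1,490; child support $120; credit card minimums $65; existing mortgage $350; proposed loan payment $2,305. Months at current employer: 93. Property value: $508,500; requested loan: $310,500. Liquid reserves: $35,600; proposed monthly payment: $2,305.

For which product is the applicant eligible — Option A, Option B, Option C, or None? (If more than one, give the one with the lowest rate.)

Option C

Total debts = (1,490 + 120 + 65 + 350 + 2,305) = 4,330; DTI = 4,330/12,750 = 34%.
LTV = 310,500/508,500 = 61.1%.
Reserves = 35,600/2,305 = 15.4 months.
Option A: score 765 ≥ 600; DTI 34% ≤ 40%; LTV 61.1% ≤ 85%; employment 93 ≥ 24 mo; reserves 15.4 ≥ 2 mo → qualifies.
Option B: score 765 ≥ 600; DTI 34% ≤ 36%; LTV 61.1% ≤ 85%; employment 93 ≥ 24 mo → qualifies.
Option C: score 765 ≥ 680; DTI 34% ≤ 36%; employment 93 ≥ 24 mo → qualifies.
Qualifying: Option A, Option B, Option C. Lowest rate is 6.64% → Option C.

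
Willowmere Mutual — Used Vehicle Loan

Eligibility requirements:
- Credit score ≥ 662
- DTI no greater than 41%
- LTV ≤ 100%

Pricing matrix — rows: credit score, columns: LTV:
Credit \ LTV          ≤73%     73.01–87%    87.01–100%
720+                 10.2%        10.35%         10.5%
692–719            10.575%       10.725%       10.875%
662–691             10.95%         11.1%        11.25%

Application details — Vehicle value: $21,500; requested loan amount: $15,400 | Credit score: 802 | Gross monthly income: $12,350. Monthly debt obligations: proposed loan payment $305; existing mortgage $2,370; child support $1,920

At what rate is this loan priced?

10.2%

Credit score 802 ≥ 662; Total monthly debts = (305 + 2,370 + 1,920) = 4,595. DTI: 4,595 ÷ 12,350 = 37.2%, within the 41% cap
Loan-to-value = 15,400/21,500 = 71.6% — pass (100% max)
Row: 802 falls in 720+. Column: 71.6% falls in ≤73%. Rate = 10.2%.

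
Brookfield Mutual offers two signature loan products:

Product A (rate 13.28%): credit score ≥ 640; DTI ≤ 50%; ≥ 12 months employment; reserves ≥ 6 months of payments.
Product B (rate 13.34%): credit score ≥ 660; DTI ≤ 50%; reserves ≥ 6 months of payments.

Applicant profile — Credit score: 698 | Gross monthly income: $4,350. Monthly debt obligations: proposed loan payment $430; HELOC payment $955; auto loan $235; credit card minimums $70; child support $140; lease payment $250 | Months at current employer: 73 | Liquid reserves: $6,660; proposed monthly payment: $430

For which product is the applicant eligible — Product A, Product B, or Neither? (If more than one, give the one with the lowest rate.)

Product A

Total debts = (430 + 955 + 235 + 70 + 140 + 250) = 2,080; DTI = 2,080/4,350 = 47.8%.
Reserves = 6,660/430 = 15.5 months.
Product A: score 698 ≥ 640; DTI 47.8% ≤ 50%; employment 73 ≥ 12 mo; reserves 15.5 ≥ 6 mo → qualifies.
Product B: score 698 ≥ 660; DTI 47.8% ≤ 50%; reserves 15.5 ≥ 6 mo → qualifies.
Qualifying: Product A, Product B. Lowest rate is 13.28% → Product A.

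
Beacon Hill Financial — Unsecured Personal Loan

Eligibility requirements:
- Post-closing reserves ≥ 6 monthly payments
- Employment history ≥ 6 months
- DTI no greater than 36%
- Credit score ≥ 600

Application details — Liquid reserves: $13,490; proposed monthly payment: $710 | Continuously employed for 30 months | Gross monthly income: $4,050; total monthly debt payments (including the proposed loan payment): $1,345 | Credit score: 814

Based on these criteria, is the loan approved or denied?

Approved

Liquid reserves cover 13,490/710 = 19.0 months — ≥ 6 required
Employment 30 ≥ 6 months
DTI = 1,345/4,050 = 33.2% ≤ 36%
Credit score 814 ≥ 600 (meets)
All criteria satisfied.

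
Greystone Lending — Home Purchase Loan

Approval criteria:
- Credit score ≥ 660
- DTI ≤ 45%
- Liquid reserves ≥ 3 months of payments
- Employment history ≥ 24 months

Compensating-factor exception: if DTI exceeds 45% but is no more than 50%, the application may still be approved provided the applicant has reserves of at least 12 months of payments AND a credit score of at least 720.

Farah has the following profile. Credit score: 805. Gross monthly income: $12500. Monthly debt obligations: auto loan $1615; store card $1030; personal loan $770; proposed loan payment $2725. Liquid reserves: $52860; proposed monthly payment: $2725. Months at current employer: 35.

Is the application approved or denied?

Credit score 805 ≥ 660 (meets base)
Total debts = (1,615 + 1,030 + 770 + 2,725) = 6,140. DTI: 6,140 ÷ 12,500 = 49.1%, over the 45% base limit.
Liquid reserves cover 52,860/2,725 = 19.4 months — ≥ 3 required
Employment 35 ≥ 24 months
DTI 49.1% is within the 45%–50% exception band; checking compensating factors.
Reserves 19.4 ≥ 12 months; credit score 805 ≥ 720.
Both override conditions satisfied; DTI exception granted.

Approved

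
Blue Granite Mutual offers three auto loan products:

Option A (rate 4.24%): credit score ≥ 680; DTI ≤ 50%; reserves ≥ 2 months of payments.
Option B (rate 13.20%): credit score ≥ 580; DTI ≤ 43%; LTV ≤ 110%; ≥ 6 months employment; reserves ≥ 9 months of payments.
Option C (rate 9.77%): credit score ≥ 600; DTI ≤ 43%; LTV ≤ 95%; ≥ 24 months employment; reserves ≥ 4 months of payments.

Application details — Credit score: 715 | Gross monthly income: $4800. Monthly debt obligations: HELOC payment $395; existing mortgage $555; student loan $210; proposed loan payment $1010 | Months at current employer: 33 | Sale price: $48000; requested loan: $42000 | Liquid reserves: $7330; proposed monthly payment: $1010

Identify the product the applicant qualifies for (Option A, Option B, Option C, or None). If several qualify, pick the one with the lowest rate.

Option A

Total debts = (395 + 555 + 210 + 1,010) = 2,170; DTI = 2,170/4,800 = 45.2%.
LTV = 42,000/48,000 = 87.5%.
Reserves = 7,330/1,010 = 7.3 months.
Option A: score 715 ≥ 680; DTI 45.2% ≤ 50%; reserves 7.3 ≥ 2 mo → qualifies.
Option B: score 715 ≥ 580; DTI 45.2% > 43%; LTV 87.5% ≤ 110%; employment 33 ≥ 6 mo; reserves 7.3 < 9 mo → does not qualify.
Option C: score 715 ≥ 600; DTI 45.2% > 43%; LTV 87.5% ≤ 95%; employment 33 ≥ 24 mo; reserves 7.3 ≥ 4 mo → does not qualify.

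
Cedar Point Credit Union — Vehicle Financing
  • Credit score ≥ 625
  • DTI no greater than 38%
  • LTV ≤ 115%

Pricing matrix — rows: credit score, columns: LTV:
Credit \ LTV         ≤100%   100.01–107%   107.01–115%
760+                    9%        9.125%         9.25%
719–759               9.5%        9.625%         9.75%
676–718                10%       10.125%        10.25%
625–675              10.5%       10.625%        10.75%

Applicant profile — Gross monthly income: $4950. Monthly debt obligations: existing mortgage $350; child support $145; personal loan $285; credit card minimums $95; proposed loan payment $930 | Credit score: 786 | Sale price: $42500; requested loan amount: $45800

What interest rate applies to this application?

9.25%

Credit score 786 ≥ 625; Total monthly debts = (350 + 145 + 285 + 95 + 930) = 1,805. DTI: 1,805 ÷ 4,950 = 36.5%, within the 38% cap
Loan-to-value = 45,800/42,500 = 107.8% — pass (115% max)
Row: 786 falls in 760+. Column: 107.8% falls in 107.01–115%. Rate = 9.25%.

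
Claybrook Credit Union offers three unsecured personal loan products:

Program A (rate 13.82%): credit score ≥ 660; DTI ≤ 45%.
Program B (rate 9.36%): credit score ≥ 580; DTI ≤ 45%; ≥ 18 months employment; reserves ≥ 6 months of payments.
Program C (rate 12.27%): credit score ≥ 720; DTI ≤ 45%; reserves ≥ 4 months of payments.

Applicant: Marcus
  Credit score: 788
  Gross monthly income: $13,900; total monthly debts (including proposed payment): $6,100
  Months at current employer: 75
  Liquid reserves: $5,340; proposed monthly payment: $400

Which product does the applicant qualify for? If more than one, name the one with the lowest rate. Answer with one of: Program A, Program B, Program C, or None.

DTI = 6,100/13,900 = 43.9%.
Reserves = 5,340/400 = 13.3 months.
Program A: score 788 ≥ 660; DTI 43.9% ≤ 45% → qualifies.
Program B: score 788 ≥ 580; DTI 43.9% ≤ 45%; employment 75 ≥ 18 mo; reserves 13.3 ≥ 6 mo → qualifies.
Program C: score 788 ≥ 720; DTI 43.9% ≤ 45%; reserves 13.3 ≥ 4 mo → qualifies.
Qualifying: Program A, Program B, Program C. Lowest rate is 9.36% → Program B.

Program B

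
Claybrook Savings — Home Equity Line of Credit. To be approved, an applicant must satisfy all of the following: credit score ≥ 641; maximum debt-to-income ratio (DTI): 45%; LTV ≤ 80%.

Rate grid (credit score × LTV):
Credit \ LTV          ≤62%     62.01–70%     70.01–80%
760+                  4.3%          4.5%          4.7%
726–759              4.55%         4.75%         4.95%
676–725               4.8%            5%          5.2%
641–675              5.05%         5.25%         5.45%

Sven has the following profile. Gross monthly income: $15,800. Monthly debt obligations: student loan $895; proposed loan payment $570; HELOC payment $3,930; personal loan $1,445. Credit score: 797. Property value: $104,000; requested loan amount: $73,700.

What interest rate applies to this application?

4.7%

Credit score 797 ≥ 641; Total monthly debts = (895 + 570 + 3,930 + 1,445) = 6,840. Debt-to-income = 6,840/15,800 = 43.3% — meets 45% limit
LTV: 73,700 ÷ 104,000 = 70.9%, within 80% cap
Row: 797 falls in 760+. Column: 70.9% falls in 70.01–80%. Rate = 4.7%.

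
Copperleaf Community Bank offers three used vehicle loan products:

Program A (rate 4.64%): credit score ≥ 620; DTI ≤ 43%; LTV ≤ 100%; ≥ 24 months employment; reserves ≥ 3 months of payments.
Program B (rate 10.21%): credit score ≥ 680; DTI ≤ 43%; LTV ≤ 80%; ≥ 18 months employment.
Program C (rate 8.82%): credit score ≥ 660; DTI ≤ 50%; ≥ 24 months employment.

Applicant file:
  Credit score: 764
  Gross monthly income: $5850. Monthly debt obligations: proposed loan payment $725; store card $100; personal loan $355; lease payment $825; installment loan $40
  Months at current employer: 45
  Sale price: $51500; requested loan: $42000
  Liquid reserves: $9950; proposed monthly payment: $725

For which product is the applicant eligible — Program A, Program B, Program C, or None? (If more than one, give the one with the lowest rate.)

Program A

Total debts = (725 + 100 + 355 + 825 + 40) = 2,045; DTI = 2,045/5,850 = 35%.
LTV = 42,000/51,500 = 81.6%.
Reserves = 9,950/725 = 13.7 months.
Program A: score 764 ≥ 620; DTI 35% ≤ 43%; LTV 81.6% ≤ 100%; employment 45 ≥ 24 mo; reserves 13.7 ≥ 3 mo → qualifies.
Program B: score 764 ≥ 680; DTI 35% ≤ 43%; LTV 81.6% > 80%; employment 45 ≥ 18 mo → does not qualify.
Program C: score 764 ≥ 660; DTI 35% ≤ 50%; employment 45 ≥ 24 mo → qualifies.
Qualifying: Program A, Program C. Lowest rate is 4.64% → Program A.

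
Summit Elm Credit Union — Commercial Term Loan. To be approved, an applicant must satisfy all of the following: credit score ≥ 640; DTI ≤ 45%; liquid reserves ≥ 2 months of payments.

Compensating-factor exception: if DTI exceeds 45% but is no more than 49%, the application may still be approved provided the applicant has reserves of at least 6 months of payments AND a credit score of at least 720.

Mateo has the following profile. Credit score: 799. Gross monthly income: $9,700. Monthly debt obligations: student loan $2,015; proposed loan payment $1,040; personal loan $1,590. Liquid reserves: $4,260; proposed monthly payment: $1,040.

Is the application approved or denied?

Credit score 799 ≥ 640 (meets base)
Total debts = (2,015 + 1,040 + 1,590) = 4,645. DTI: 4,645 ÷ 9,700 = 47.9%, over the 45% base limit.
Liquid reserves cover 4,260/1,040 = 4.1 months — ≥ 2 required
47.9% falls in the override range (45%–49%), so the compensating-factor test applies.
Reserves 4.1 < 6 months; credit score 799 ≥ 720.
Compensating-factor requirement not fully met.

Denied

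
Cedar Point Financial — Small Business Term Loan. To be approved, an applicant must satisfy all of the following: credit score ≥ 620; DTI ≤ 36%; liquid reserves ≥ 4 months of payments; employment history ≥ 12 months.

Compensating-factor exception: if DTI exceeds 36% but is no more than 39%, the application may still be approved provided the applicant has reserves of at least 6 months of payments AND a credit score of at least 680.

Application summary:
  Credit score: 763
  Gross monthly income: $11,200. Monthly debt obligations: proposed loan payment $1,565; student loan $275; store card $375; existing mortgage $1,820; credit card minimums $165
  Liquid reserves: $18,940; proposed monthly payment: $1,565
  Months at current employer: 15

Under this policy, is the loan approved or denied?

Approved

Credit score 763 ≥ 620 (meets base)
Total debts = (1,565 + 275 + 375 + 1,820 + 165) = 4,200. DTI: 4,200 ÷ 11,200 = 37.5%, over the 36% base limit.
Reserves: 18,940 ÷ 1,565 = 12.1 months (meets 4-month minimum)
Employment 15 ≥ 12 months
DTI 37.5% is within the 36%–39% exception band; checking compensating factors.
Override check — reserves: 12.1 mo (ok); score: 763 (ok).
Both compensating conditions met → exception applies.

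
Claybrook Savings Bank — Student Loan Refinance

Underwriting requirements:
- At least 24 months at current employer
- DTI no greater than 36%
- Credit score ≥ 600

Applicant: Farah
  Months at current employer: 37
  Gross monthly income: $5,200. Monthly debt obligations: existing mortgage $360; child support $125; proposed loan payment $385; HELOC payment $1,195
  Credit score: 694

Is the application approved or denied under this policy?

Employment 37 ≥ 24 months
Total monthly debts = (360 + 125 + 385 + 1,195) = 2,065. Debt-to-income = 2,065/5,200 = 39.7% — over 36% limit
Credit score 694 ≥ 600 (meets)
Fails on DTI.

Denied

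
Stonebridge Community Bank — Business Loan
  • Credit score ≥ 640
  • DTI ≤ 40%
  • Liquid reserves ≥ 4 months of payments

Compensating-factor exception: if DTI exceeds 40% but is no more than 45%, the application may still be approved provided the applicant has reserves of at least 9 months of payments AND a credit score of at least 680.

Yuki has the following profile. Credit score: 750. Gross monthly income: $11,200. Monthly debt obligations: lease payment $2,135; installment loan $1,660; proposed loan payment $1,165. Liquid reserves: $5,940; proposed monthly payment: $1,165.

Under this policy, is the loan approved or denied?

Denied

Credit score 750 ≥ 640 (meets base)
Total debts = (2,135 + 1,660 + 1,165) = 4,960. DTI: 4,960 ÷ 11,200 = 44.3%, over the 40% base limit.
Reserves: 5,940 ÷ 1,165 = 5.1 months (meets 4-month minimum)
DTI 44.3% is within the 40%–45% exception band; checking compensating factors.
Reserves 5.1 < 9 months; credit score 750 ≥ 680.
Override conditions not both satisfied; exception does not apply.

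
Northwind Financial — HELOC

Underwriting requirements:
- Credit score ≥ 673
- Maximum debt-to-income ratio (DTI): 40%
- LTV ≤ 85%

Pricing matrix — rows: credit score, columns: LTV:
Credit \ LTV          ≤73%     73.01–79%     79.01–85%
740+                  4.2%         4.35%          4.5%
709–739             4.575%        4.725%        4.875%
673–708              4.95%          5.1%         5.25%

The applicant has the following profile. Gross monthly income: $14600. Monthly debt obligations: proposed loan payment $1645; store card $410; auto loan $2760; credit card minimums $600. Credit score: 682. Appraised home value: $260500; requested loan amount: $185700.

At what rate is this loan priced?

Credit score 682 ≥ 673; Total monthly debts = (1,645 + 410 + 2,760 + 600) = 5,415. DTI: 5,415 ÷ 14,600 = 37.1%, within the 40% cap
LTV: 185,700 ÷ 260,500 = 71.3%, within 85% cap
Score 682 is in the 673–708 band; LTV 71.3% is in the ≤73% band → 4.95%.

4.95%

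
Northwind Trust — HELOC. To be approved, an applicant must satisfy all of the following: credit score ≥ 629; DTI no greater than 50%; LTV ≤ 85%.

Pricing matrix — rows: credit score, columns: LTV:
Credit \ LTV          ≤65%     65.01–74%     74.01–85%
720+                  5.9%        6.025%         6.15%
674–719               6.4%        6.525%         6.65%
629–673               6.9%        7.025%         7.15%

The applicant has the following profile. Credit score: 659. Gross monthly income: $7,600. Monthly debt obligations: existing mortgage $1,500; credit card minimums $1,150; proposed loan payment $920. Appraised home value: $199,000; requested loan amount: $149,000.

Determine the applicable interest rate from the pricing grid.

7.15%

Credit score 659 ≥ 629; Total monthly debts = (1,500 + 1,150 + 920) = 3,570. DTI: 3,570 ÷ 7,600 = 47%, within the 50% cap
LTV: 149,000 ÷ 199,000 = 74.9%, within 85% cap
Credit 659 → row 629–673; LTV 74.9% → column 74.01–85%. Grid cell → 7.15%.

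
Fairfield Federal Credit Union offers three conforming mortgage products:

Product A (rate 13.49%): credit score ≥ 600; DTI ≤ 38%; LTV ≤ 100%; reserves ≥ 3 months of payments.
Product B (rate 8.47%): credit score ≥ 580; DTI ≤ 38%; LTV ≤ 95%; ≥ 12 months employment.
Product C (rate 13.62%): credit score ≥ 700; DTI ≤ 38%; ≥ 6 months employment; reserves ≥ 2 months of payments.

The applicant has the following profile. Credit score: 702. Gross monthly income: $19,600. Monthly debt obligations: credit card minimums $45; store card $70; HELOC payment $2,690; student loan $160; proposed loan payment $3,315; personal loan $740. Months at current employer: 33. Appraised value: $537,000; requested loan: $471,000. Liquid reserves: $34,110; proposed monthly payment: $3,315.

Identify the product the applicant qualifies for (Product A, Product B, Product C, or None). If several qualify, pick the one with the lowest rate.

Total debts = (45 + 70 + 2,690 + 160 + 3,315 + 740) = 7,020; DTI = 7,020/19,600 = 35.8%.
LTV = 471,000/537,000 = 87.7%.
Reserves = 34,110/3,315 = 10.3 months.
Product A: score 702 ≥ 600; DTI 35.8% ≤ 38%; LTV 87.7% ≤ 100%; reserves 10.3 ≥ 3 mo → qualifies.
Product B: score 702 ≥ 580; DTI 35.8% ≤ 38%; LTV 87.7% ≤ 95%; employment 33 ≥ 12 mo → qualifies.
Product C: score 702 ≥ 700; DTI 35.8% ≤ 38%; employment 33 ≥ 6 mo; reserves 10.3 ≥ 2 mo → qualifies.
Qualifying: Product A, Product B, Product C. Lowest rate is 8.47% → Product B.

Product B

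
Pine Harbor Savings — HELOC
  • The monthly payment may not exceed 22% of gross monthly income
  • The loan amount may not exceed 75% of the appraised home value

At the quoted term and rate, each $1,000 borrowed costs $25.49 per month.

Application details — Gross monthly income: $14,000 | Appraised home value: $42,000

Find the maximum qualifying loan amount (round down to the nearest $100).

Payment cap: 22% × $14,000 = $3,080/month.
At $25.49 per $1,000, that supports 3,080/25.49 × 1,000 ≈ $120,831 → $120,800.
LTV cap: 75% × $42,000 = $31,500 → $31,500.
Binding constraint: loan-to-value.

$31,500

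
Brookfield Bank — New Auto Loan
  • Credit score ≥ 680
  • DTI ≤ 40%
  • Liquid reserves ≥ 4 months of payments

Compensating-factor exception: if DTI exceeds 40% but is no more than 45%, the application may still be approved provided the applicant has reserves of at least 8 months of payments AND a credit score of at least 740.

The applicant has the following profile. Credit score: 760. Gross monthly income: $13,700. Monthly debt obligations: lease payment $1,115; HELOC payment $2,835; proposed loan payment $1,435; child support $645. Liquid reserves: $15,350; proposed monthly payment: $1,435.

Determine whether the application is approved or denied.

Credit score 760 ≥ 680 (meets base)
Total debts = (1,115 + 2,835 + 1,435 + 645) = 6,030. DTI = 6,030/13,700 = 44% > 40% — standard DTI limit exceeded.
Reserves = 15,350/1,435 = 10.7 months ≥ 4
44% falls in the override range (40%–45%), so the compensating-factor test applies.
Override check — reserves: 10.7 mo (ok); score: 760 (ok).
Both compensating conditions met → exception applies.

Approved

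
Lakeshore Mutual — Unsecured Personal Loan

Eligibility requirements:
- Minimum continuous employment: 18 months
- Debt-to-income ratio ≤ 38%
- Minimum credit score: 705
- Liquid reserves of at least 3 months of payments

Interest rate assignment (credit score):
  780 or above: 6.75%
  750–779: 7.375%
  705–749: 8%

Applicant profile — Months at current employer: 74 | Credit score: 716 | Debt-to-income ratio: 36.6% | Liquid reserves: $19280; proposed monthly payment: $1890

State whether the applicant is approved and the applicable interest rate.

Approved at 8%

Credit score 716 ≥ 705 (meets minimum)
Employment 74 ≥ 18 months
Reserves: 19,280 ÷ 1,890 = 10.2 months (meets 3-month minimum)
DTI 36.6% ≤ 38%
All requirements met. Score 716 falls in the 705–749 tier → 8%.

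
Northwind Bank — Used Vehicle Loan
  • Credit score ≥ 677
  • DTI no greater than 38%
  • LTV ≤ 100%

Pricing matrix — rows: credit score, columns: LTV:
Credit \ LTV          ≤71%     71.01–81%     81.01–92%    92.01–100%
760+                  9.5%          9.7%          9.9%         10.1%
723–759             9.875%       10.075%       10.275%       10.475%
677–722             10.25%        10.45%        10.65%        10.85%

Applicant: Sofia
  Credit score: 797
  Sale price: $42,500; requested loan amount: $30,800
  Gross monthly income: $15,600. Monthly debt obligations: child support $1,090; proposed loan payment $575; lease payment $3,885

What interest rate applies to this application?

Credit score 797 ≥ 677; Total monthly debts = (1,090 + 575 + 3,885) = 5,550. DTI = 5,550/15,600 = 35.6% ≤ 38%
LTV = 30,800/42,500 = 72.5% ≤ 100%
Credit 797 → row 760+; LTV 72.5% → column 71.01–81%. Grid cell → 9.7%.

9.7%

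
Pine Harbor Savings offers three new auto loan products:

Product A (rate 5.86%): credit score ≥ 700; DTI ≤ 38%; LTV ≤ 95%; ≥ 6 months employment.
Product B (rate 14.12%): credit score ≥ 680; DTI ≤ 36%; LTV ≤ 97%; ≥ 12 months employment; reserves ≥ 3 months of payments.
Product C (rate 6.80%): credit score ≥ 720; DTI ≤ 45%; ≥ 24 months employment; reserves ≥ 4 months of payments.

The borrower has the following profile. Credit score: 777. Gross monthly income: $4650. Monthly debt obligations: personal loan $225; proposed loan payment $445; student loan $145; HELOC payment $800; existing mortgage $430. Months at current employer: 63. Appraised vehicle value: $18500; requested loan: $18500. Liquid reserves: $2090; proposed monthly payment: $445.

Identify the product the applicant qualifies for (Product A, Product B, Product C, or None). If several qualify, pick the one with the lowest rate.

Total debts = (225 + 445 + 145 + 800 + 430) = 2,045; DTI = 2,045/4,650 = 44%.
LTV = 18,500/18,500 = 100%.
Reserves = 2,090/445 = 4.7 months.
Product A: score 777 ≥ 700; DTI 44% > 38%; LTV 100% > 95%; employment 63 ≥ 6 mo → does not qualify.
Product B: score 777 ≥ 680; DTI 44% > 36%; LTV 100% > 97%; employment 63 ≥ 12 mo; reserves 4.7 ≥ 3 mo → does not qualify.
Product C: score 777 ≥ 720; DTI 44% ≤ 45%; employment 63 ≥ 24 mo; reserves 4.7 ≥ 4 mo → qualifies.

Product C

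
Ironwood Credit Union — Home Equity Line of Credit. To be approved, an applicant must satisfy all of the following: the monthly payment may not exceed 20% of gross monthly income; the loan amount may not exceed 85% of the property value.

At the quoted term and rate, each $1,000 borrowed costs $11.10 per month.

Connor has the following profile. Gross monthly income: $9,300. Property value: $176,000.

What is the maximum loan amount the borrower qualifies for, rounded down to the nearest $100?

$149,600

Payment cap: 20% × $9,300 = $1,860/month.
At $11.10 per $1,000, that supports 1,860/11.10 × 1,000 ≈ $167,567 → $167,500.
LTV cap: 85% × $176,000 = $149,600 → $149,600.
Binding constraint: loan-to-value.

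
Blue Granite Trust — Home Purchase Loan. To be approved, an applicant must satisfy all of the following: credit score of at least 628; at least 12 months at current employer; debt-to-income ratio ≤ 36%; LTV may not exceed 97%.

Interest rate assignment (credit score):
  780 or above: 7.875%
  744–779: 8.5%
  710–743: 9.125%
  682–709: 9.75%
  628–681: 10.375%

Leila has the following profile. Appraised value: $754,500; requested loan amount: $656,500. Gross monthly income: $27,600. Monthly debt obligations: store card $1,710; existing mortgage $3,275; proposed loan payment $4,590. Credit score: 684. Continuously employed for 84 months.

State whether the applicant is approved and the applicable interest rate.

Approved at 9.75%

Credit score 684 ≥ 628 (meets minimum)
Employment 84 ≥ 12 months
Loan-to-value = 656,500/754,500 = 87% — pass (97% max)
Total monthly debts = (1,710 + 3,275 + 4,590) = 9,575. DTI = 9,575/27,600 = 34.7% ≤ 36%
All requirements met. Score 684 falls in the 682–709 tier → 9.75%.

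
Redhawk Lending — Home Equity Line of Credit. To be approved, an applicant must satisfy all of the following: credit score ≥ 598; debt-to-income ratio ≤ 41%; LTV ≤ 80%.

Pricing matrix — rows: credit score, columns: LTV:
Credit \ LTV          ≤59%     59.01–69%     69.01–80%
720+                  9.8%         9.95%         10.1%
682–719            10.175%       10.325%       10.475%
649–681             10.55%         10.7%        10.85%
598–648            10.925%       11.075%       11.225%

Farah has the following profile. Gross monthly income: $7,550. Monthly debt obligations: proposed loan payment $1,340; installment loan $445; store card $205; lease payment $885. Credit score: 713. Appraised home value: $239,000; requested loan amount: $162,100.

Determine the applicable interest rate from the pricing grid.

10.325%

Credit score 713 ≥ 598; Total monthly debts = (1,340 + 445 + 205 + 885) = 2,875. DTI: 2,875 ÷ 7,550 = 38.1%, within the 41% cap
Loan-to-value = 162,100/239,000 = 67.8% — pass (80% max)
Score 713 is in the 682–719 band; LTV 67.8% is in the 59.01–69% band → 10.325%.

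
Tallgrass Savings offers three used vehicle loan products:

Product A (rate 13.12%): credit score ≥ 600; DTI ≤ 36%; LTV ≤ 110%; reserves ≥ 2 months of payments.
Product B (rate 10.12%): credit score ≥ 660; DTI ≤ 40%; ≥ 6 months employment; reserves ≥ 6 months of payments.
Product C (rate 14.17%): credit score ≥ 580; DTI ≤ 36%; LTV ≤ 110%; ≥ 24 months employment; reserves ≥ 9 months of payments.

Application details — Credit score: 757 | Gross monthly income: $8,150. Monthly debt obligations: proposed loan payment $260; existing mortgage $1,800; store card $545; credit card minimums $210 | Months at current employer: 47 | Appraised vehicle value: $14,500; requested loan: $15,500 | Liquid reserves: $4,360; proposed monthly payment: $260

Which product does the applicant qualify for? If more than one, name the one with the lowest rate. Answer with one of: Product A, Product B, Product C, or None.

Product B

Total debts = (260 + 1,800 + 545 + 210) = 2,815; DTI = 2,815/8,150 = 34.5%.
LTV = 15,500/14,500 = 106.9%.
Reserves = 4,360/260 = 16.8 months.
Product A: score 757 ≥ 600; DTI 34.5% ≤ 36%; LTV 106.9% ≤ 110%; reserves 16.8 ≥ 2 mo → qualifies.
Product B: score 757 ≥ 660; DTI 34.5% ≤ 40%; employment 47 ≥ 6 mo; reserves 16.8 ≥ 6 mo → qualifies.
Product C: score 757 ≥ 580; DTI 34.5% ≤ 36%; LTV 106.9% ≤ 110%; employment 47 ≥ 24 mo; reserves 16.8 ≥ 9 mo → qualifies.
Qualifying: Product A, Product B, Product C. Lowest rate is 10.12% → Product B.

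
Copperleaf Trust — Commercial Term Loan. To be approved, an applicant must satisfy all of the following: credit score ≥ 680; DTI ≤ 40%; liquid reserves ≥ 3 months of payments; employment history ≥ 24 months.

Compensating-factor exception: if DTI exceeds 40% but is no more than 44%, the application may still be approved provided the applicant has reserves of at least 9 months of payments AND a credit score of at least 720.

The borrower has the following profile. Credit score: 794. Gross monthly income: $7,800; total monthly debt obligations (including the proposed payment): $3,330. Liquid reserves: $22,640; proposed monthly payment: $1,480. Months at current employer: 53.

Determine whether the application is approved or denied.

Credit score 794 ≥ 680 (meets base)
DTI: 3,330 ÷ 7,800 = 42.7%, over the 40% base limit.
Liquid reserves cover 22,640/1,480 = 15.3 months — ≥ 3 required
Employment 53 ≥ 24 months
DTI 42.7% is within the 40%–44% exception band; checking compensating factors.
Reserves 15.3 ≥ 9 months; credit score 794 ≥ 720.
Both override conditions satisfied; DTI exception granted.

Approved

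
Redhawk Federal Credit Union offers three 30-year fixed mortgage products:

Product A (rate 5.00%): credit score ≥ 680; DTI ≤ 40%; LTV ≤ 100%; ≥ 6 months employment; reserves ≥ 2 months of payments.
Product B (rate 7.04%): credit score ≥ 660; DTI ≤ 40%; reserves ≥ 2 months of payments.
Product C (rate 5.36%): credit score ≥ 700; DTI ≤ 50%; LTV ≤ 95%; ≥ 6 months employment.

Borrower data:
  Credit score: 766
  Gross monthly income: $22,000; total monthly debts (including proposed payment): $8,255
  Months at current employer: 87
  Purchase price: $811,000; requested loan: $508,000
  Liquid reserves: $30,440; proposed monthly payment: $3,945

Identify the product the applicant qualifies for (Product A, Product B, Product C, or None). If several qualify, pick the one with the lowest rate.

DTI = 8,255/22,000 = 37.5%.
LTV = 508,000/811,000 = 62.6%.
Reserves = 30,440/3,945 = 7.7 months.
Product A: score 766 ≥ 680; DTI 37.5% ≤ 40%; LTV 62.6% ≤ 100%; employment 87 ≥ 6 mo; reserves 7.7 ≥ 2 mo → qualifies.
Product B: score 766 ≥ 660; DTI 37.5% ≤ 40%; reserves 7.7 ≥ 2 mo → qualifies.
Product C: score 766 ≥ 700; DTI 37.5% ≤ 50%; LTV 62.6% ≤ 95%; employment 87 ≥ 6 mo → qualifies.
Qualifying: Product A, Product B, Product C. Lowest rate is 5.00% → Product A.

Product A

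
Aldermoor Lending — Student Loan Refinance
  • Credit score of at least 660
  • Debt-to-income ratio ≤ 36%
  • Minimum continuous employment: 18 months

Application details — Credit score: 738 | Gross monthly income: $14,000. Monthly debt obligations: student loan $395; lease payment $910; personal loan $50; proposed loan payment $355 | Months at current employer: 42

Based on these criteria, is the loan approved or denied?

Approved

Credit score 738 ≥ 660 (meets)
Total monthly debts = (395 + 910 + 50 + 355) = 1,710. DTI: 1,710 ÷ 14,000 = 12.2%, within the 36% cap
Employment 42 ≥ 18 months
All criteria satisfied.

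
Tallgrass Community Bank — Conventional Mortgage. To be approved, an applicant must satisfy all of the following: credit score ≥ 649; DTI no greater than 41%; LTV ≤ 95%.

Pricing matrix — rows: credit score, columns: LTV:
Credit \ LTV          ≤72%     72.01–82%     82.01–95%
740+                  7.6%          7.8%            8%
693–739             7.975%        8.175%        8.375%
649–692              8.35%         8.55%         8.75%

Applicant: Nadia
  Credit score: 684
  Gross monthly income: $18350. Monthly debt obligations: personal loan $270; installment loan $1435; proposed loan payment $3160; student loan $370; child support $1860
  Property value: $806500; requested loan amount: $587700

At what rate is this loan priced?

Credit score 684 ≥ 649; Total monthly debts = (270 + 1,435 + 3,160 + 370 + 1,860) = 7,095. Debt-to-income = 7,095/18,350 = 38.7% — meets 41% limit
LTV = 587,700/806,500 = 72.9% ≤ 95%
Credit 684 → row 649–692; LTV 72.9% → column 72.01–82%. Grid cell → 8.55%.

8.55%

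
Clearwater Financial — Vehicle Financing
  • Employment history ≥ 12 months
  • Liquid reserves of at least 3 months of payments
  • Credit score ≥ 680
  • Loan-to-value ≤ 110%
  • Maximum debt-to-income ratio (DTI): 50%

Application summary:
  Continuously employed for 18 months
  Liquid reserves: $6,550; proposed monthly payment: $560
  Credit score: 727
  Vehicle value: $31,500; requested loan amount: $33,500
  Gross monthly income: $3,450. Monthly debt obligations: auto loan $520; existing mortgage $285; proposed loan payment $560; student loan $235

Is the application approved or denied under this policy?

Employment 18 ≥ 12 months
Reserves: 6,550 ÷ 560 = 11.7 months (meets 3-month minimum)
Credit score 727 ≥ 680 (meets)
LTV = 33,500/31,500 = 106.3% ≤ 110%
Total monthly debts = (520 + 285 + 560 + 235) = 1,600. DTI: 1,600 ÷ 3,450 = 46.4%, within the 50% cap
All criteria satisfied.

Approved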